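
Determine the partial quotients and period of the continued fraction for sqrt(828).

Write x_i = (sqrt(828) + m_i)/d_i with (m_0, d_0) = (0, 1). a_0 = floor(sqrt(828)) = 28, since 28^2 = 784 <= 828 < 841 = 29^2.
Iterate m_{i+1} = d_i*a_i - m_i, d_{i+1} = (828 - m_{i+1}^2)/d_i, a_{i+1} = floor((a_0 + m_{i+1})/d_{i+1}):
  m_1 = 1*28 - 0 = 28, d_1 = (828 - 28^2)/1 = 44/1 = 44, a_1 = floor((28 + 28)/44) = 1.
  m_2 = 44*1 - 28 = 16, d_2 = (828 - 16^2)/44 = 572/44 = 13, a_2 = floor((28 + 16)/13) = 3.
  m_3 = 13*3 - 16 = 23, d_3 = (828 - 23^2)/13 = 299/13 = 23, a_3 = floor((28 + 23)/23) = 2.
  m_4 = 23*2 - 23 = 23, d_4 = (828 - 23^2)/23 = 299/23 = 13, a_4 = floor((28 + 23)/13) = 3.
  m_5 = 13*3 - 23 = 16, d_5 = (828 - 16^2)/13 = 572/13 = 44, a_5 = floor((28 + 16)/44) = 1.
  m_6 = 44*1 - 16 = 28, d_6 = (828 - 28^2)/44 = 44/44 = 1, a_6 = floor((28 + 28)/1) = 56.
  m_7 = 1*56 - 28 = 28, d_7 = (828 - 28^2)/1 = 44/1 = 44: (m_7, d_7) = (m_1, d_1) = (28, 44), so from here the quotients repeat a_1, ..., a_6; the period length is 6.
Hence the expansion of sqrt(828) is a_0 = 28 followed by the repeating block 1, 3, 2, 3, 1, 56 (period 6).

[28; (1, 3, 2, 3, 1, 56)]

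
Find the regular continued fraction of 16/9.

Run the Euclidean algorithm on 16 and 9; the successive quotients are the partial quotients a_0, a_1, ... (each step inverts the fractional part left over by the previous one):
  16 = 1*9 + 7, so a_0 = 1.
  9 = 1*7 + 2, so a_1 = 1.
  7 = 3*2 + 1, so a_2 = 3.
  2 = 2*1 + 0, so a_3 = 2.
The remainder reaches 0 after 4 divisions, so the expansion has 4 partial quotients, read off in order.

[1; 1, 3, 2]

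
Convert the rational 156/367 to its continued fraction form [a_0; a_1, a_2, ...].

[0; 2, 2, 1, 5, 9]

Run the Euclidean algorithm on 156 and 367; the successive quotients are the partial quotients a_0, a_1, ... (each step inverts the fractional part left over by the previous one):
  156 = 0*367 + 156, so a_0 = 0.
  367 = 2*156 + 55, so a_1 = 2.
  156 = 2*55 + 46, so a_2 = 2.
  55 = 1*46 + 9, so a_3 = 1.
  46 = 5*9 + 1, so a_4 = 5.
  9 = 9*1 + 0, so a_5 = 9.
The remainder reaches 0 after 6 divisions, so the expansion has 6 partial quotients, read off in order.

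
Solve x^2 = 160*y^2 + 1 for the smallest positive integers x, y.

(x, y) = (721, 57)

First expand sqrt(160) as a continued fraction. With x_i = (sqrt(160) + m_i)/d_i and (m_0, d_0) = (0, 1): a_0 = floor(sqrt(160)) = 12, since 12^2 = 144 <= 160 < 169 = 13^2.
Iterate m_{i+1} = d_i*a_i - m_i, d_{i+1} = (160 - m_{i+1}^2)/d_i, a_{i+1} = floor((a_0 + m_{i+1})/d_{i+1}):
  m_1 = 1*12 - 0 = 12, d_1 = (160 - 12^2)/1 = 16/1 = 16, a_1 = floor((12 + 12)/16) = 1.
  m_2 = 16*1 - 12 = 4, d_2 = (160 - 4^2)/16 = 144/16 = 9, a_2 = floor((12 + 4)/9) = 1.
  m_3 = 9*1 - 4 = 5, d_3 = (160 - 5^2)/9 = 135/9 = 15, a_3 = floor((12 + 5)/15) = 1.
  m_4 = 15*1 - 5 = 10, d_4 = (160 - 10^2)/15 = 60/15 = 4, a_4 = floor((12 + 10)/4) = 5.
  m_5 = 4*5 - 10 = 10, d_5 = (160 - 10^2)/4 = 60/4 = 15, a_5 = floor((12 + 10)/15) = 1.
  m_6 = 15*1 - 10 = 5, d_6 = (160 - 5^2)/15 = 135/15 = 9, a_6 = floor((12 + 5)/9) = 1.
  m_7 = 9*1 - 5 = 4, d_7 = (160 - 4^2)/9 = 144/9 = 16, a_7 = floor((12 + 4)/16) = 1.
  m_8 = 16*1 - 4 = 12, d_8 = (160 - 12^2)/16 = 16/16 = 1, a_8 = floor((12 + 12)/1) = 24.
  m_9 = 1*24 - 12 = 12, d_9 = (160 - 12^2)/1 = 16/1 = 16: (m_9, d_9) = (m_1, d_1) = (12, 16), so from here the quotients repeat a_1, ..., a_8; the period length is 8.
So sqrt(160) = [12; (1, 1, 1, 5, 1, 1, 1, 24)] with period length k = 8.
k is even, so the fundamental solution of x^2 - 160y^2 = 1 is (p_{k-1}, q_{k-1}) = (p_7, q_7); compute convergents through index 7.
Convergents (p_i = a_i*p_{i-1} + p_{i-2}, q_i = a_i*q_{i-1} + q_{i-2} with p_{-2}=0, p_{-1}=1, q_{-2}=1, q_{-1}=0):
  i=0: a_0=12, p_0 = 12*1 + 0 = 12, q_0 = 12*0 + 1 = 1.
  i=1: a_1=1, p_1 = 1*12 + 1 = 13, q_1 = 1*1 + 0 = 1.
  i=2: a_2=1, p_2 = 1*13 + 12 = 25, q_2 = 1*1 + 1 = 2.
  i=3: a_3=1, p_3 = 1*25 + 13 = 38, q_3 = 1*2 + 1 = 3.
  i=4: a_4=5, p_4 = 5*38 + 25 = 215, q_4 = 5*3 + 2 = 17.
  i=5: a_5=1, p_5 = 1*215 + 38 = 253, q_5 = 1*17 + 3 = 20.
  i=6: a_6=1, p_6 = 1*253 + 215 = 468, q_6 = 1*20 + 17 = 37.
  i=7: a_7=1, p_7 = 1*468 + 253 = 721, q_7 = 1*37 + 20 = 57.
Check: 721^2 - 160*57^2 = 519841 - 519840 = 1, so (x, y) = (721, 57) solves the equation, and by the theorem it is the least positive solution.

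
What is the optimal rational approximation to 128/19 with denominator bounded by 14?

74/11

Expand x = 128/19 as a continued fraction with the Euclidean algorithm:
  128 = 6*19 + 14, so a_0 = 6.
  19 = 1*14 + 5, so a_1 = 1.
  14 = 2*5 + 4, so a_2 = 2.
  5 = 1*4 + 1, so a_3 = 1.
  4 = 4*1 + 0, so a_4 = 4.
so x = [6; 1, 2, 1, 4].
Convergents (p_i = a_i*p_{i-1} + p_{i-2}, q_i = a_i*q_{i-1} + q_{i-2} with p_{-2}=0, p_{-1}=1, q_{-2}=1, q_{-1}=0), until the denominator exceeds 14:
  i=0: a_0=6, p_0 = 6*1 + 0 = 6, q_0 = 6*0 + 1 = 1.
  i=1: a_1=1, p_1 = 1*6 + 1 = 7, q_1 = 1*1 + 0 = 1.
  i=2: a_2=2, p_2 = 2*7 + 6 = 20, q_2 = 2*1 + 1 = 3.
  i=3: a_3=1, p_3 = 1*20 + 7 = 27, q_3 = 1*3 + 1 = 4.
  i=4: a_4=4, p_4 = 4*27 + 20 = 128, q_4 = 4*4 + 3 = 19.
q_4 = 19 > 14, so the last convergent with denominator <= 14 is p_3/q_3 = 27/4.
The closest fraction with denominator <= 14 is either p_3/q_3 or the intermediate fraction (k*p_3 + p_2)/(k*q_3 + q_2) with the largest k >= 1 whose denominator stays <= 14; these approach x as k grows, and every other convergent or intermediate fraction in range is farther away.
Largest k: floor((14 - q_2)/q_3) = floor((14 - 3)/4) = 2.
That gives (2*27 + 20)/(2*4 + 3) = 74/11.
Compare the errors: |x - 27/4| = |128*4 - 27*19|/(19*4) = 1/76, and |x - 74/11| = |128*11 - 74*19|/(19*11) = 2/209.
Cross-multiplying, 2*76 = 152 < 209 = 1*209, so 2/209 is smaller: the intermediate fraction 74/11 is closer to x than 27/4.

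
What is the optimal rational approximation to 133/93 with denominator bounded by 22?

Expand x = 133/93 as a continued fraction with the Euclidean algorithm:
  133 = 1*93 + 40, so a_0 = 1.
  93 = 2*40 + 13, so a_1 = 2.
  40 = 3*13 + 1, so a_2 = 3.
  13 = 13*1 + 0, so a_3 = 13.
so x = [1; 2, 3, 13].
Convergents (p_i = a_i*p_{i-1} + p_{i-2}, q_i = a_i*q_{i-1} + q_{i-2} with p_{-2}=0, p_{-1}=1, q_{-2}=1, q_{-1}=0), until the denominator exceeds 22:
  i=0: a_0=1, p_0 = 1*1 + 0 = 1, q_0 = 1*0 + 1 = 1.
  i=1: a_1=2, p_1 = 2*1 + 1 = 3, q_1 = 2*1 + 0 = 2.
  i=2: a_2=3, p_2 = 3*3 + 1 = 10, q_2 = 3*2 + 1 = 7.
  i=3: a_3=13, p_3 = 13*10 + 3 = 133, q_3 = 13*7 + 2 = 93.
q_3 = 93 > 22, so the last convergent with denominator <= 22 is p_2/q_2 = 10/7.
The closest fraction with denominator <= 22 is either p_2/q_2 or the intermediate fraction (k*p_2 + p_1)/(k*q_2 + q_1) with the largest k >= 1 whose denominator stays <= 22; these approach x as k grows, and every other convergent or intermediate fraction in range is farther away.
Largest k: floor((22 - q_1)/q_2) = floor((22 - 2)/7) = 2.
That gives (2*10 + 3)/(2*7 + 2) = 23/16.
Compare the errors: |x - 10/7| = |133*7 - 10*93|/(93*7) = 1/651, and |x - 23/16| = |133*16 - 23*93|/(93*16) = 11/1488.
Cross-multiplying, 1*1488 = 1488 < 7161 = 11*651, so 1/651 is smaller: the convergent 10/7 is closer to x than 23/16.

10/7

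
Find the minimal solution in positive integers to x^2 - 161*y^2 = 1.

First expand sqrt(161) as a continued fraction. With x_i = (sqrt(161) + m_i)/d_i and (m_0, d_0) = (0, 1): a_0 = floor(sqrt(161)) = 12, since 12^2 = 144 <= 161 < 169 = 13^2.
Iterate m_{i+1} = d_i*a_i - m_i, d_{i+1} = (161 - m_{i+1}^2)/d_i, a_{i+1} = floor((a_0 + m_{i+1})/d_{i+1}):
  m_1 = 1*12 - 0 = 12, d_1 = (161 - 12^2)/1 = 17/1 = 17, a_1 = floor((12 + 12)/17) = 1.
  m_2 = 17*1 - 12 = 5, d_2 = (161 - 5^2)/17 = 136/17 = 8, a_2 = floor((12 + 5)/8) = 2.
  m_3 = 8*2 - 5 = 11, d_3 = (161 - 11^2)/8 = 40/8 = 5, a_3 = floor((12 + 11)/5) = 4.
  m_4 = 5*4 - 11 = 9, d_4 = (161 - 9^2)/5 = 80/5 = 16, a_4 = floor((12 + 9)/16) = 1.
  m_5 = 16*1 - 9 = 7, d_5 = (161 - 7^2)/16 = 112/16 = 7, a_5 = floor((12 + 7)/7) = 2.
  m_6 = 7*2 - 7 = 7, d_6 = (161 - 7^2)/7 = 112/7 = 16, a_6 = floor((12 + 7)/16) = 1.
  m_7 = 16*1 - 7 = 9, d_7 = (161 - 9^2)/16 = 80/16 = 5, a_7 = floor((12 + 9)/5) = 4.
  m_8 = 5*4 - 9 = 11, d_8 = (161 - 11^2)/5 = 40/5 = 8, a_8 = floor((12 + 11)/8) = 2.
  m_9 = 8*2 - 11 = 5, d_9 = (161 - 5^2)/8 = 136/8 = 17, a_9 = floor((12 + 5)/17) = 1.
  m_10 = 17*1 - 5 = 12, d_10 = (161 - 12^2)/17 = 17/17 = 1, a_10 = floor((12 + 12)/1) = 24.
  m_11 = 1*24 - 12 = 12, d_11 = (161 - 12^2)/1 = 17/1 = 17: (m_11, d_11) = (m_1, d_1) = (12, 17), so from here the quotients repeat a_1, ..., a_10; the period length is 10.
So sqrt(161) = [12; (1, 2, 4, 1, 2, 1, 4, 2, 1, 24)] with period length k = 10.
k is even, so the fundamental solution of x^2 - 161y^2 = 1 is (p_{k-1}, q_{k-1}) = (p_9, q_9); compute convergents through index 9.
Convergents (p_i = a_i*p_{i-1} + p_{i-2}, q_i = a_i*q_{i-1} + q_{i-2} with p_{-2}=0, p_{-1}=1, q_{-2}=1, q_{-1}=0):
  i=0: a_0=12, p_0 = 12*1 + 0 = 12, q_0 = 12*0 + 1 = 1.
  i=1: a_1=1, p_1 = 1*12 + 1 = 13, q_1 = 1*1 + 0 = 1.
  i=2: a_2=2, p_2 = 2*13 + 12 = 38, q_2 = 2*1 + 1 = 3.
  i=3: a_3=4, p_3 = 4*38 + 13 = 165, q_3 = 4*3 + 1 = 13.
  i=4: a_4=1, p_4 = 1*165 + 38 = 203, q_4 = 1*13 + 3 = 16.
  i=5: a_5=2, p_5 = 2*203 + 165 = 571, q_5 = 2*16 + 13 = 45.
  i=6: a_6=1, p_6 = 1*571 + 203 = 774, q_6 = 1*45 + 16 = 61.
  i=7: a_7=4, p_7 = 4*774 + 571 = 3667, q_7 = 4*61 + 45 = 289.
  i=8: a_8=2, p_8 = 2*3667 + 774 = 8108, q_8 = 2*289 + 61 = 639.
  i=9: a_9=1, p_9 = 1*8108 + 3667 = 11775, q_9 = 1*639 + 289 = 928.
Check: 11775^2 - 161*928^2 = 138650625 - 138650624 = 1, so (x, y) = (11775, 928) solves the equation, and by the theorem it is the least positive solution.

(x, y) = (11775, 928)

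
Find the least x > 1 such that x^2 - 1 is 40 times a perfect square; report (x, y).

(x, y) = (19, 3)

First expand sqrt(40) as a continued fraction. With x_i = (sqrt(40) + m_i)/d_i and (m_0, d_0) = (0, 1): a_0 = floor(sqrt(40)) = 6, since 6^2 = 36 <= 40 < 49 = 7^2.
Iterate m_{i+1} = d_i*a_i - m_i, d_{i+1} = (40 - m_{i+1}^2)/d_i, a_{i+1} = floor((a_0 + m_{i+1})/d_{i+1}):
  m_1 = 1*6 - 0 = 6, d_1 = (40 - 6^2)/1 = 4/1 = 4, a_1 = floor((6 + 6)/4) = 3.
  m_2 = 4*3 - 6 = 6, d_2 = (40 - 6^2)/4 = 4/4 = 1, a_2 = floor((6 + 6)/1) = 12.
  m_3 = 1*12 - 6 = 6, d_3 = (40 - 6^2)/1 = 4/1 = 4: (m_3, d_3) = (m_1, d_1) = (6, 4), so from here the quotients repeat a_1, a_2; the period length is 2.
So sqrt(40) = [6; (3, 12)] with period length k = 2.
k is even, so the fundamental solution of x^2 - 40y^2 = 1 is (p_{k-1}, q_{k-1}) = (p_1, q_1); compute convergents through index 1.
Convergents (p_i = a_i*p_{i-1} + p_{i-2}, q_i = a_i*q_{i-1} + q_{i-2} with p_{-2}=0, p_{-1}=1, q_{-2}=1, q_{-1}=0):
  i=0: a_0=6, p_0 = 6*1 + 0 = 6, q_0 = 6*0 + 1 = 1.
  i=1: a_1=3, p_1 = 3*6 + 1 = 19, q_1 = 3*1 + 0 = 3.
Check: 19^2 - 40*3^2 = 361 - 360 = 1, so (x, y) = (19, 3) solves the equation, and by the theorem it is the least positive solution.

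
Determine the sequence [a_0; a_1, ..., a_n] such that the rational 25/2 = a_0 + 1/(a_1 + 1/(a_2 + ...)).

[12; 2]

Run the Euclidean algorithm on 25 and 2; the successive quotients are the partial quotients a_0, a_1, ... (each step inverts the fractional part left over by the previous one):
  25 = 12*2 + 1, so a_0 = 12.
  2 = 2*1 + 0, so a_1 = 2.
The remainder reaches 0 after 2 divisions, so the expansion has 2 partial quotients, read off in order.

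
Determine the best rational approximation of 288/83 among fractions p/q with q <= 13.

Expand x = 288/83 as a continued fraction with the Euclidean algorithm:
  288 = 3*83 + 39, so a_0 = 3.
  83 = 2*39 + 5, so a_1 = 2.
  39 = 7*5 + 4, so a_2 = 7.
  5 = 1*4 + 1, so a_3 = 1.
  4 = 4*1 + 0, so a_4 = 4.
so x = [3; 2, 7, 1, 4].
Convergents (p_i = a_i*p_{i-1} + p_{i-2}, q_i = a_i*q_{i-1} + q_{i-2} with p_{-2}=0, p_{-1}=1, q_{-2}=1, q_{-1}=0), until the denominator exceeds 13:
  i=0: a_0=3, p_0 = 3*1 + 0 = 3, q_0 = 3*0 + 1 = 1.
  i=1: a_1=2, p_1 = 2*3 + 1 = 7, q_1 = 2*1 + 0 = 2.
  i=2: a_2=7, p_2 = 7*7 + 3 = 52, q_2 = 7*2 + 1 = 15.
q_2 = 15 > 13, so the last convergent with denominator <= 13 is p_1/q_1 = 7/2.
The closest fraction with denominator <= 13 is either p_1/q_1 or the intermediate fraction (k*p_1 + p_0)/(k*q_1 + q_0) with the largest k >= 1 whose denominator stays <= 13; these approach x as k grows, and every other convergent or intermediate fraction in range is farther away.
Largest k: floor((13 - q_0)/q_1) = floor((13 - 1)/2) = 6.
That gives (6*7 + 3)/(6*2 + 1) = 45/13.
Compare the errors: |x - 7/2| = |288*2 - 7*83|/(83*2) = 5/166, and |x - 45/13| = |288*13 - 45*83|/(83*13) = 9/1079.
Cross-multiplying, 9*166 = 1494 < 5395 = 5*1079, so 9/1079 is smaller: the intermediate fraction 45/13 is closer to x than 7/2.

45/13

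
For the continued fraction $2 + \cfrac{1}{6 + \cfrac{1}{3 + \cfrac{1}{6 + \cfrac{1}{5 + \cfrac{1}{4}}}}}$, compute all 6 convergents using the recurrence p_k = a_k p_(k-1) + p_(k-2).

Using the convergent recurrence p_i = a_i*p_{i-1} + p_{i-2}, q_i = a_i*q_{i-1} + q_{i-2} with p_{-2}=0, p_{-1}=1, q_{-2}=1, q_{-1}=0:
  i=0: a_0=2, p_0 = 2*1 + 0 = 2, q_0 = 2*0 + 1 = 1.
  i=1: a_1=6, p_1 = 6*2 + 1 = 13, q_1 = 6*1 + 0 = 6.
  i=2: a_2=3, p_2 = 3*13 + 2 = 41, q_2 = 3*6 + 1 = 19.
  i=3: a_3=6, p_3 = 6*41 + 13 = 259, q_3 = 6*19 + 6 = 120.
  i=4: a_4=5, p_4 = 5*259 + 41 = 1336, q_4 = 5*120 + 19 = 619.
  i=5: a_5=4, p_5 = 4*1336 + 259 = 5603, q_5 = 4*619 + 120 = 2596.

2/1, 13/6, 41/19, 259/120, 1336/619, 5603/2596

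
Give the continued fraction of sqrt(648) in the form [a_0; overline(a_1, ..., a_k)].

[25; overline(2, 5, 6, 5, 2, 50)]

Write x_i = (sqrt(648) + m_i)/d_i with (m_0, d_0) = (0, 1). a_0 = floor(sqrt(648)) = 25, since 25^2 = 625 <= 648 < 676 = 26^2.
Iterate m_{i+1} = d_i*a_i - m_i, d_{i+1} = (648 - m_{i+1}^2)/d_i, a_{i+1} = floor((a_0 + m_{i+1})/d_{i+1}):
  m_1 = 1*25 - 0 = 25, d_1 = (648 - 25^2)/1 = 23/1 = 23, a_1 = floor((25 + 25)/23) = 2.
  m_2 = 23*2 - 25 = 21, d_2 = (648 - 21^2)/23 = 207/23 = 9, a_2 = floor((25 + 21)/9) = 5.
  m_3 = 9*5 - 21 = 24, d_3 = (648 - 24^2)/9 = 72/9 = 8, a_3 = floor((25 + 24)/8) = 6.
  m_4 = 8*6 - 24 = 24, d_4 = (648 - 24^2)/8 = 72/8 = 9, a_4 = floor((25 + 24)/9) = 5.
  m_5 = 9*5 - 24 = 21, d_5 = (648 - 21^2)/9 = 207/9 = 23, a_5 = floor((25 + 21)/23) = 2.
  m_6 = 23*2 - 21 = 25, d_6 = (648 - 25^2)/23 = 23/23 = 1, a_6 = floor((25 + 25)/1) = 50.
  m_7 = 1*50 - 25 = 25, d_7 = (648 - 25^2)/1 = 23/1 = 23: (m_7, d_7) = (m_1, d_1) = (25, 23), so from here the quotients repeat a_1, ..., a_6; the period length is 6.
Hence the expansion of sqrt(648) is a_0 = 25 followed by the repeating block 2, 5, 6, 5, 2, 50 (period 6).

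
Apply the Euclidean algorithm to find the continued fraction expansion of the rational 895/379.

[2; 2, 1, 3, 3, 1, 1, 4]

Run the Euclidean algorithm on 895 and 379; the successive quotients are the partial quotients a_0, a_1, ... (each step inverts the fractional part left over by the previous one):
  895 = 2*379 + 137, so a_0 = 2.
  379 = 2*137 + 105, so a_1 = 2.
  137 = 1*105 + 32, so a_2 = 1.
  105 = 3*32 + 9, so a_3 = 3.
  32 = 3*9 + 5, so a_4 = 3.
  9 = 1*5 + 4, so a_5 = 1.
  5 = 1*4 + 1, so a_6 = 1.
  4 = 4*1 + 0, so a_7 = 4.
The remainder reaches 0 after 8 divisions, so the expansion has 8 partial quotients, read off in order.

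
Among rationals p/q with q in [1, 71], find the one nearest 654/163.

285/71

Expand x = 654/163 as a continued fraction with the Euclidean algorithm:
  654 = 4*163 + 2, so a_0 = 4.
  163 = 81*2 + 1, so a_1 = 81.
  2 = 2*1 + 0, so a_2 = 2.
so x = [4; 81, 2].
Convergents (p_i = a_i*p_{i-1} + p_{i-2}, q_i = a_i*q_{i-1} + q_{i-2} with p_{-2}=0, p_{-1}=1, q_{-2}=1, q_{-1}=0), until the denominator exceeds 71:
  i=0: a_0=4, p_0 = 4*1 + 0 = 4, q_0 = 4*0 + 1 = 1.
  i=1: a_1=81, p_1 = 81*4 + 1 = 325, q_1 = 81*1 + 0 = 81.
q_1 = 81 > 71, so the last convergent with denominator <= 71 is p_0/q_0 = 4/1.
The closest fraction with denominator <= 71 is either p_0/q_0 or the intermediate fraction (k*p_0 + p_{-1})/(k*q_0 + q_{-1}) with the largest k >= 1 whose denominator stays <= 71; these approach x as k grows, and every other convergent or intermediate fraction in range is farther away.
Largest k: floor((71 - q_{-1})/q_0) = floor((71 - 0)/1) = 71 (using the seeds p_{-1} = 1, q_{-1} = 0).
That gives (71*4 + 1)/(71*1 + 0) = 285/71.
Compare the errors: |x - 4/1| = |654*1 - 4*163|/(163*1) = 2/163, and |x - 285/71| = |654*71 - 285*163|/(163*71) = 21/11573.
Cross-multiplying, 21*163 = 3423 < 23146 = 2*11573, so 21/11573 is smaller: the intermediate fraction 285/71 is closer to x than 4/1.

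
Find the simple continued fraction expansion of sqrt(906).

Write x_i = (sqrt(906) + m_i)/d_i with (m_0, d_0) = (0, 1). a_0 = floor(sqrt(906)) = 30, since 30^2 = 900 <= 906 < 961 = 31^2.
Iterate m_{i+1} = d_i*a_i - m_i, d_{i+1} = (906 - m_{i+1}^2)/d_i, a_{i+1} = floor((a_0 + m_{i+1})/d_{i+1}):
  m_1 = 1*30 - 0 = 30, d_1 = (906 - 30^2)/1 = 6/1 = 6, a_1 = floor((30 + 30)/6) = 10.
  m_2 = 6*10 - 30 = 30, d_2 = (906 - 30^2)/6 = 6/6 = 1, a_2 = floor((30 + 30)/1) = 60.
  m_3 = 1*60 - 30 = 30, d_3 = (906 - 30^2)/1 = 6/1 = 6: (m_3, d_3) = (m_1, d_1) = (30, 6), so from here the quotients repeat a_1, a_2; the period length is 2.
Hence the expansion of sqrt(906) is a_0 = 30 followed by the repeating block 10, 60 (period 2).

[30; (10, 60)]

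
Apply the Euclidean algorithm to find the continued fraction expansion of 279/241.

Run the Euclidean algorithm on 279 and 241; the successive quotients are the partial quotients a_0, a_1, ... (each step inverts the fractional part left over by the previous one):
  279 = 1*241 + 38, so a_0 = 1.
  241 = 6*38 + 13, so a_1 = 6.
  38 = 2*13 + 12, so a_2 = 2.
  13 = 1*12 + 1, so a_3 = 1.
  12 = 12*1 + 0, so a_4 = 12.
The remainder reaches 0 after 5 divisions, so the expansion has 5 partial quotients, read off in order.

[1; 6, 2, 1, 12]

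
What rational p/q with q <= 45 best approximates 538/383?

59/42

Expand x = 538/383 as a continued fraction with the Euclidean algorithm:
  538 = 1*383 + 155, so a_0 = 1.
  383 = 2*155 + 73, so a_1 = 2.
  155 = 2*73 + 9, so a_2 = 2.
  73 = 8*9 + 1, so a_3 = 8.
  9 = 9*1 + 0, so a_4 = 9.
so x = [1; 2, 2, 8, 9].
Convergents (p_i = a_i*p_{i-1} + p_{i-2}, q_i = a_i*q_{i-1} + q_{i-2} with p_{-2}=0, p_{-1}=1, q_{-2}=1, q_{-1}=0), until the denominator exceeds 45:
  i=0: a_0=1, p_0 = 1*1 + 0 = 1, q_0 = 1*0 + 1 = 1.
  i=1: a_1=2, p_1 = 2*1 + 1 = 3, q_1 = 2*1 + 0 = 2.
  i=2: a_2=2, p_2 = 2*3 + 1 = 7, q_2 = 2*2 + 1 = 5.
  i=3: a_3=8, p_3 = 8*7 + 3 = 59, q_3 = 8*5 + 2 = 42.
  i=4: a_4=9, p_4 = 9*59 + 7 = 538, q_4 = 9*42 + 5 = 383.
q_4 = 383 > 45, so the last convergent with denominator <= 45 is p_3/q_3 = 59/42.
The closest fraction with denominator <= 45 is either p_3/q_3 or the intermediate fraction (k*p_3 + p_2)/(k*q_3 + q_2) with the largest k >= 1 whose denominator stays <= 45; these approach x as k grows, and every other convergent or intermediate fraction in range is farther away.
Largest k: floor((45 - q_2)/q_3) = floor((45 - 5)/42) = 0.
Since k = 0, no intermediate fraction beyond p_3/q_3 has denominator <= 45, so the convergent 59/42 is the closest (its error is |538*42 - 59*383|/(383*42) = 1/16086).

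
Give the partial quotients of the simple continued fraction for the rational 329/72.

[4; 1, 1, 3, 10]

Run the Euclidean algorithm on 329 and 72; the successive quotients are the partial quotients a_0, a_1, ... (each step inverts the fractional part left over by the previous one):
  329 = 4*72 + 41, so a_0 = 4.
  72 = 1*41 + 31, so a_1 = 1.
  41 = 1*31 + 10, so a_2 = 1.
  31 = 3*10 + 1, so a_3 = 3.
  10 = 10*1 + 0, so a_4 = 10.
The remainder reaches 0 after 5 divisions, so the expansion has 5 partial quotients, read off in order.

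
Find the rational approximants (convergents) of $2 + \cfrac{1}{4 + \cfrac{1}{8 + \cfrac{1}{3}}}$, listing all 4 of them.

Using the convergent recurrence p_i = a_i*p_{i-1} + p_{i-2}, q_i = a_i*q_{i-1} + q_{i-2} with p_{-2}=0, p_{-1}=1, q_{-2}=1, q_{-1}=0:
  i=0: a_0=2, p_0 = 2*1 + 0 = 2, q_0 = 2*0 + 1 = 1.
  i=1: a_1=4, p_1 = 4*2 + 1 = 9, q_1 = 4*1 + 0 = 4.
  i=2: a_2=8, p_2 = 8*9 + 2 = 74, q_2 = 8*4 + 1 = 33.
  i=3: a_3=3, p_3 = 3*74 + 9 = 231, q_3 = 3*33 + 4 = 103.

2/1, 9/4, 74/33, 231/103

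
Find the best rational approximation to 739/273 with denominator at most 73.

Expand x = 739/273 as a continued fraction with the Euclidean algorithm:
  739 = 2*273 + 193, so a_0 = 2.
  273 = 1*193 + 80, so a_1 = 1.
  193 = 2*80 + 33, so a_2 = 2.
  80 = 2*33 + 14, so a_3 = 2.
  33 = 2*14 + 5, so a_4 = 2.
  14 = 2*5 + 4, so a_5 = 2.
  5 = 1*4 + 1, so a_6 = 1.
  4 = 4*1 + 0, so a_7 = 4.
so x = [2; 1, 2, 2, 2, 2, 1, 4].
Convergents (p_i = a_i*p_{i-1} + p_{i-2}, q_i = a_i*q_{i-1} + q_{i-2} with p_{-2}=0, p_{-1}=1, q_{-2}=1, q_{-1}=0), until the denominator exceeds 73:
  i=0: a_0=2, p_0 = 2*1 + 0 = 2, q_0 = 2*0 + 1 = 1.
  i=1: a_1=1, p_1 = 1*2 + 1 = 3, q_1 = 1*1 + 0 = 1.
  i=2: a_2=2, p_2 = 2*3 + 2 = 8, q_2 = 2*1 + 1 = 3.
  i=3: a_3=2, p_3 = 2*8 + 3 = 19, q_3 = 2*3 + 1 = 7.
  i=4: a_4=2, p_4 = 2*19 + 8 = 46, q_4 = 2*7 + 3 = 17.
  i=5: a_5=2, p_5 = 2*46 + 19 = 111, q_5 = 2*17 + 7 = 41.
  i=6: a_6=1, p_6 = 1*111 + 46 = 157, q_6 = 1*41 + 17 = 58.
  i=7: a_7=4, p_7 = 4*157 + 111 = 739, q_7 = 4*58 + 41 = 273.
q_7 = 273 > 73, so the last convergent with denominator <= 73 is p_6/q_6 = 157/58.
The closest fraction with denominator <= 73 is either p_6/q_6 or the intermediate fraction (k*p_6 + p_5)/(k*q_6 + q_5) with the largest k >= 1 whose denominator stays <= 73; these approach x as k grows, and every other convergent or intermediate fraction in range is farther away.
Largest k: floor((73 - q_5)/q_6) = floor((73 - 41)/58) = 0.
Since k = 0, no intermediate fraction beyond p_6/q_6 has denominator <= 73, so the convergent 157/58 is the closest (its error is |739*58 - 157*273|/(273*58) = 1/15834).

157/58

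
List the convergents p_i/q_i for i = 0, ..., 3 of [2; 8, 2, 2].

2/1, 17/8, 36/17, 89/42

Using the convergent recurrence p_i = a_i*p_{i-1} + p_{i-2}, q_i = a_i*q_{i-1} + q_{i-2} with p_{-2}=0, p_{-1}=1, q_{-2}=1, q_{-1}=0:
  i=0: a_0=2, p_0 = 2*1 + 0 = 2, q_0 = 2*0 + 1 = 1.
  i=1: a_1=8, p_1 = 8*2 + 1 = 17, q_1 = 8*1 + 0 = 8.
  i=2: a_2=2, p_2 = 2*17 + 2 = 36, q_2 = 2*8 + 1 = 17.
  i=3: a_3=2, p_3 = 2*36 + 17 = 89, q_3 = 2*17 + 8 = 42.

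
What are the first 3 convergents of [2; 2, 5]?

Using the convergent recurrence p_i = a_i*p_{i-1} + p_{i-2}, q_i = a_i*q_{i-1} + q_{i-2} with p_{-2}=0, p_{-1}=1, q_{-2}=1, q_{-1}=0:
  i=0: a_0=2, p_0 = 2*1 + 0 = 2, q_0 = 2*0 + 1 = 1.
  i=1: a_1=2, p_1 = 2*2 + 1 = 5, q_1 = 2*1 + 0 = 2.
  i=2: a_2=5, p_2 = 5*5 + 2 = 27, q_2 = 5*2 + 1 = 11.

2/1, 5/2, 27/11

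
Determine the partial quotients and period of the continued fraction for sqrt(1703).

Write x_i = (sqrt(1703) + m_i)/d_i with (m_0, d_0) = (0, 1). a_0 = floor(sqrt(1703)) = 41, since 41^2 = 1681 <= 1703 < 1764 = 42^2.
Iterate m_{i+1} = d_i*a_i - m_i, d_{i+1} = (1703 - m_{i+1}^2)/d_i, a_{i+1} = floor((a_0 + m_{i+1})/d_{i+1}):
  m_1 = 1*41 - 0 = 41, d_1 = (1703 - 41^2)/1 = 22/1 = 22, a_1 = floor((41 + 41)/22) = 3.
  m_2 = 22*3 - 41 = 25, d_2 = (1703 - 25^2)/22 = 1078/22 = 49, a_2 = floor((41 + 25)/49) = 1.
  m_3 = 49*1 - 25 = 24, d_3 = (1703 - 24^2)/49 = 1127/49 = 23, a_3 = floor((41 + 24)/23) = 2.
  m_4 = 23*2 - 24 = 22, d_4 = (1703 - 22^2)/23 = 1219/23 = 53, a_4 = floor((41 + 22)/53) = 1.
  m_5 = 53*1 - 22 = 31, d_5 = (1703 - 31^2)/53 = 742/53 = 14, a_5 = floor((41 + 31)/14) = 5.
  m_6 = 14*5 - 31 = 39, d_6 = (1703 - 39^2)/14 = 182/14 = 13, a_6 = floor((41 + 39)/13) = 6.
  m_7 = 13*6 - 39 = 39, d_7 = (1703 - 39^2)/13 = 182/13 = 14, a_7 = floor((41 + 39)/14) = 5.
  m_8 = 14*5 - 39 = 31, d_8 = (1703 - 31^2)/14 = 742/14 = 53, a_8 = floor((41 + 31)/53) = 1.
  m_9 = 53*1 - 31 = 22, d_9 = (1703 - 22^2)/53 = 1219/53 = 23, a_9 = floor((41 + 22)/23) = 2.
  m_10 = 23*2 - 22 = 24, d_10 = (1703 - 24^2)/23 = 1127/23 = 49, a_10 = floor((41 + 24)/49) = 1.
  m_11 = 49*1 - 24 = 25, d_11 = (1703 - 25^2)/49 = 1078/49 = 22, a_11 = floor((41 + 25)/22) = 3.
  m_12 = 22*3 - 25 = 41, d_12 = (1703 - 41^2)/22 = 22/22 = 1, a_12 = floor((41 + 41)/1) = 82.
  m_13 = 1*82 - 41 = 41, d_13 = (1703 - 41^2)/1 = 22/1 = 22: (m_13, d_13) = (m_1, d_1) = (41, 22), so from here the quotients repeat a_1, ..., a_12; the period length is 12.
Hence the expansion of sqrt(1703) is a_0 = 41 followed by the repeating block 3, 1, 2, 1, 5, 6, 5, 1, 2, 1, 3, 82 (period 12).

[41; (3, 1, 2, 1, 5, 6, 5, 1, 2, 1, 3, 82)]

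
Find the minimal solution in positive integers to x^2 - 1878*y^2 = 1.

First expand sqrt(1878) as a continued fraction. With x_i = (sqrt(1878) + m_i)/d_i and (m_0, d_0) = (0, 1): a_0 = floor(sqrt(1878)) = 43, since 43^2 = 1849 <= 1878 < 1936 = 44^2.
Iterate m_{i+1} = d_i*a_i - m_i, d_{i+1} = (1878 - m_{i+1}^2)/d_i, a_{i+1} = floor((a_0 + m_{i+1})/d_{i+1}):
  m_1 = 1*43 - 0 = 43, d_1 = (1878 - 43^2)/1 = 29/1 = 29, a_1 = floor((43 + 43)/29) = 2.
  m_2 = 29*2 - 43 = 15, d_2 = (1878 - 15^2)/29 = 1653/29 = 57, a_2 = floor((43 + 15)/57) = 1.
  m_3 = 57*1 - 15 = 42, d_3 = (1878 - 42^2)/57 = 114/57 = 2, a_3 = floor((43 + 42)/2) = 42.
  m_4 = 2*42 - 42 = 42, d_4 = (1878 - 42^2)/2 = 114/2 = 57, a_4 = floor((43 + 42)/57) = 1.
  m_5 = 57*1 - 42 = 15, d_5 = (1878 - 15^2)/57 = 1653/57 = 29, a_5 = floor((43 + 15)/29) = 2.
  m_6 = 29*2 - 15 = 43, d_6 = (1878 - 43^2)/29 = 29/29 = 1, a_6 = floor((43 + 43)/1) = 86.
  m_7 = 1*86 - 43 = 43, d_7 = (1878 - 43^2)/1 = 29/1 = 29: (m_7, d_7) = (m_1, d_1) = (43, 29), so from here the quotients repeat a_1, ..., a_6; the period length is 6.
So sqrt(1878) = [43; (2, 1, 42, 1, 2, 86)] with period length k = 6.
k is even, so the fundamental solution of x^2 - 1878y^2 = 1 is (p_{k-1}, q_{k-1}) = (p_5, q_5); compute convergents through index 5.
Convergents (p_i = a_i*p_{i-1} + p_{i-2}, q_i = a_i*q_{i-1} + q_{i-2} with p_{-2}=0, p_{-1}=1, q_{-2}=1, q_{-1}=0):
  i=0: a_0=43, p_0 = 43*1 + 0 = 43, q_0 = 43*0 + 1 = 1.
  i=1: a_1=2, p_1 = 2*43 + 1 = 87, q_1 = 2*1 + 0 = 2.
  i=2: a_2=1, p_2 = 1*87 + 43 = 130, q_2 = 1*2 + 1 = 3.
  i=3: a_3=42, p_3 = 42*130 + 87 = 5547, q_3 = 42*3 + 2 = 128.
  i=4: a_4=1, p_4 = 1*5547 + 130 = 5677, q_4 = 1*128 + 3 = 131.
  i=5: a_5=2, p_5 = 2*5677 + 5547 = 16901, q_5 = 2*131 + 128 = 390.
Check: 16901^2 - 1878*390^2 = 285643801 - 285643800 = 1, so (x, y) = (16901, 390) solves the equation, and by the theorem it is the least positive solution.

(x, y) = (16901, 390)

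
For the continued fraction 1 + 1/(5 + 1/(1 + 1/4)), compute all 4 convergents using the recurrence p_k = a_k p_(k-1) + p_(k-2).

Using the convergent recurrence p_i = a_i*p_{i-1} + p_{i-2}, q_i = a_i*q_{i-1} + q_{i-2} with p_{-2}=0, p_{-1}=1, q_{-2}=1, q_{-1}=0:
  i=0: a_0=1, p_0 = 1*1 + 0 = 1, q_0 = 1*0 + 1 = 1.
  i=1: a_1=5, p_1 = 5*1 + 1 = 6, q_1 = 5*1 + 0 = 5.
  i=2: a_2=1, p_2 = 1*6 + 1 = 7, q_2 = 1*5 + 1 = 6.
  i=3: a_3=4, p_3 = 4*7 + 6 = 34, q_3 = 4*6 + 5 = 29.

1/1, 6/5, 7/6, 34/29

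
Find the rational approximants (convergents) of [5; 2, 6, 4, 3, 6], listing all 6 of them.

Using the convergent recurrence p_i = a_i*p_{i-1} + p_{i-2}, q_i = a_i*q_{i-1} + q_{i-2} with p_{-2}=0, p_{-1}=1, q_{-2}=1, q_{-1}=0:
  i=0: a_0=5, p_0 = 5*1 + 0 = 5, q_0 = 5*0 + 1 = 1.
  i=1: a_1=2, p_1 = 2*5 + 1 = 11, q_1 = 2*1 + 0 = 2.
  i=2: a_2=6, p_2 = 6*11 + 5 = 71, q_2 = 6*2 + 1 = 13.
  i=3: a_3=4, p_3 = 4*71 + 11 = 295, q_3 = 4*13 + 2 = 54.
  i=4: a_4=3, p_4 = 3*295 + 71 = 956, q_4 = 3*54 + 13 = 175.
  i=5: a_5=6, p_5 = 6*956 + 295 = 6031, q_5 = 6*175 + 54 = 1104.

5/1, 11/2, 71/13, 295/54, 956/175, 6031/1104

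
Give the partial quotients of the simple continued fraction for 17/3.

[5; 1, 2]

Run the Euclidean algorithm on 17 and 3; the successive quotients are the partial quotients a_0, a_1, ... (each step inverts the fractional part left over by the previous one):
  17 = 5*3 + 2, so a_0 = 5.
  3 = 1*2 + 1, so a_1 = 1.
  2 = 2*1 + 0, so a_2 = 2.
The remainder reaches 0 after 3 divisions, so the expansion has 3 partial quotients, read off in order.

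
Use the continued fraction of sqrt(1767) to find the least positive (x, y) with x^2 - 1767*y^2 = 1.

First expand sqrt(1767) as a continued fraction. With x_i = (sqrt(1767) + m_i)/d_i and (m_0, d_0) = (0, 1): a_0 = floor(sqrt(1767)) = 42, since 42^2 = 1764 <= 1767 < 1849 = 43^2.
Iterate m_{i+1} = d_i*a_i - m_i, d_{i+1} = (1767 - m_{i+1}^2)/d_i, a_{i+1} = floor((a_0 + m_{i+1})/d_{i+1}):
  m_1 = 1*42 - 0 = 42, d_1 = (1767 - 42^2)/1 = 3/1 = 3, a_1 = floor((42 + 42)/3) = 28.
  m_2 = 3*28 - 42 = 42, d_2 = (1767 - 42^2)/3 = 3/3 = 1, a_2 = floor((42 + 42)/1) = 84.
  m_3 = 1*84 - 42 = 42, d_3 = (1767 - 42^2)/1 = 3/1 = 3: (m_3, d_3) = (m_1, d_1) = (42, 3), so from here the quotients repeat a_1, a_2; the period length is 2.
So sqrt(1767) = [42; (28, 84)] with period length k = 2.
k is even, so the fundamental solution of x^2 - 1767y^2 = 1 is (p_{k-1}, q_{k-1}) = (p_1, q_1); compute convergents through index 1.
Convergents (p_i = a_i*p_{i-1} + p_{i-2}, q_i = a_i*q_{i-1} + q_{i-2} with p_{-2}=0, p_{-1}=1, q_{-2}=1, q_{-1}=0):
  i=0: a_0=42, p_0 = 42*1 + 0 = 42, q_0 = 42*0 + 1 = 1.
  i=1: a_1=28, p_1 = 28*42 + 1 = 1177, q_1 = 28*1 + 0 = 28.
Check: 1177^2 - 1767*28^2 = 1385329 - 1385328 = 1, so (x, y) = (1177, 28) solves the equation, and by the theorem it is the least positive solution.

(x, y) = (1177, 28)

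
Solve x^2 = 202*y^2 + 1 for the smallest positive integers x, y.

(x, y) = (19731763, 1388322)

First expand sqrt(202) as a continued fraction. With x_i = (sqrt(202) + m_i)/d_i and (m_0, d_0) = (0, 1): a_0 = floor(sqrt(202)) = 14, since 14^2 = 196 <= 202 < 225 = 15^2.
Iterate m_{i+1} = d_i*a_i - m_i, d_{i+1} = (202 - m_{i+1}^2)/d_i, a_{i+1} = floor((a_0 + m_{i+1})/d_{i+1}):
  m_1 = 1*14 - 0 = 14, d_1 = (202 - 14^2)/1 = 6/1 = 6, a_1 = floor((14 + 14)/6) = 4.
  m_2 = 6*4 - 14 = 10, d_2 = (202 - 10^2)/6 = 102/6 = 17, a_2 = floor((14 + 10)/17) = 1.
  m_3 = 17*1 - 10 = 7, d_3 = (202 - 7^2)/17 = 153/17 = 9, a_3 = floor((14 + 7)/9) = 2.
  m_4 = 9*2 - 7 = 11, d_4 = (202 - 11^2)/9 = 81/9 = 9, a_4 = floor((14 + 11)/9) = 2.
  m_5 = 9*2 - 11 = 7, d_5 = (202 - 7^2)/9 = 153/9 = 17, a_5 = floor((14 + 7)/17) = 1.
  m_6 = 17*1 - 7 = 10, d_6 = (202 - 10^2)/17 = 102/17 = 6, a_6 = floor((14 + 10)/6) = 4.
  m_7 = 6*4 - 10 = 14, d_7 = (202 - 14^2)/6 = 6/6 = 1, a_7 = floor((14 + 14)/1) = 28.
  m_8 = 1*28 - 14 = 14, d_8 = (202 - 14^2)/1 = 6/1 = 6: (m_8, d_8) = (m_1, d_1) = (14, 6), so from here the quotients repeat a_1, ..., a_7; the period length is 7.
So sqrt(202) = [14; (4, 1, 2, 2, 1, 4, 28)] with period length k = 7.
k is odd, so (p_{k-1}, q_{k-1}) only solves x^2 - 202y^2 = -1 and the fundamental solution of x^2 - 202y^2 = 1 is (p_{2k-1}, q_{2k-1}) = (p_13, q_13); compute convergents through index 13, running through the period twice.
Convergents (p_i = a_i*p_{i-1} + p_{i-2}, q_i = a_i*q_{i-1} + q_{i-2} with p_{-2}=0, p_{-1}=1, q_{-2}=1, q_{-1}=0):
  i=0: a_0=14, p_0 = 14*1 + 0 = 14, q_0 = 14*0 + 1 = 1.
  i=1: a_1=4, p_1 = 4*14 + 1 = 57, q_1 = 4*1 + 0 = 4.
  i=2: a_2=1, p_2 = 1*57 + 14 = 71, q_2 = 1*4 + 1 = 5.
  i=3: a_3=2, p_3 = 2*71 + 57 = 199, q_3 = 2*5 + 4 = 14.
  i=4: a_4=2, p_4 = 2*199 + 71 = 469, q_4 = 2*14 + 5 = 33.
  i=5: a_5=1, p_5 = 1*469 + 199 = 668, q_5 = 1*33 + 14 = 47.
  i=6: a_6=4, p_6 = 4*668 + 469 = 3141, q_6 = 4*47 + 33 = 221.
  i=7: a_7=28, p_7 = 28*3141 + 668 = 88616, q_7 = 28*221 + 47 = 6235.
  i=8: a_8=4, p_8 = 4*88616 + 3141 = 357605, q_8 = 4*6235 + 221 = 25161.
  i=9: a_9=1, p_9 = 1*357605 + 88616 = 446221, q_9 = 1*25161 + 6235 = 31396.
  i=10: a_10=2, p_10 = 2*446221 + 357605 = 1250047, q_10 = 2*31396 + 25161 = 87953.
  i=11: a_11=2, p_11 = 2*1250047 + 446221 = 2946315, q_11 = 2*87953 + 31396 = 207302.
  i=12: a_12=1, p_12 = 1*2946315 + 1250047 = 4196362, q_12 = 1*207302 + 87953 = 295255.
  i=13: a_13=4, p_13 = 4*4196362 + 2946315 = 19731763, q_13 = 4*295255 + 207302 = 1388322.
Indeed p_6^2 - 202*q_6^2 = 9865881 - 9865882 = -1, not +1.
Check: 19731763^2 - 202*1388322^2 = 389342471088169 - 389342471088168 = 1, so (x, y) = (19731763, 1388322) solves the equation, and by the theorem it is the least positive solution.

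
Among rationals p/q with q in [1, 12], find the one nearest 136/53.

18/7

Expand x = 136/53 as a continued fraction with the Euclidean algorithm:
  136 = 2*53 + 30, so a_0 = 2.
  53 = 1*30 + 23, so a_1 = 1.
  30 = 1*23 + 7, so a_2 = 1.
  23 = 3*7 + 2, so a_3 = 3.
  7 = 3*2 + 1, so a_4 = 3.
  2 = 2*1 + 0, so a_5 = 2.
so x = [2; 1, 1, 3, 3, 2].
Convergents (p_i = a_i*p_{i-1} + p_{i-2}, q_i = a_i*q_{i-1} + q_{i-2} with p_{-2}=0, p_{-1}=1, q_{-2}=1, q_{-1}=0), until the denominator exceeds 12:
  i=0: a_0=2, p_0 = 2*1 + 0 = 2, q_0 = 2*0 + 1 = 1.
  i=1: a_1=1, p_1 = 1*2 + 1 = 3, q_1 = 1*1 + 0 = 1.
  i=2: a_2=1, p_2 = 1*3 + 2 = 5, q_2 = 1*1 + 1 = 2.
  i=3: a_3=3, p_3 = 3*5 + 3 = 18, q_3 = 3*2 + 1 = 7.
  i=4: a_4=3, p_4 = 3*18 + 5 = 59, q_4 = 3*7 + 2 = 23.
q_4 = 23 > 12, so the last convergent with denominator <= 12 is p_3/q_3 = 18/7.
The closest fraction with denominator <= 12 is either p_3/q_3 or the intermediate fraction (k*p_3 + p_2)/(k*q_3 + q_2) with the largest k >= 1 whose denominator stays <= 12; these approach x as k grows, and every other convergent or intermediate fraction in range is farther away.
Largest k: floor((12 - q_2)/q_3) = floor((12 - 2)/7) = 1.
That gives (1*18 + 5)/(1*7 + 2) = 23/9.
Compare the errors: |x - 18/7| = |136*7 - 18*53|/(53*7) = 2/371, and |x - 23/9| = |136*9 - 23*53|/(53*9) = 5/477.
Cross-multiplying, 2*477 = 954 < 1855 = 5*371, so 2/371 is smaller: the convergent 18/7 is closer to x than 23/9.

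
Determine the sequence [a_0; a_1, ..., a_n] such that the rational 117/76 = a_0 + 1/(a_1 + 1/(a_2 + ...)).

Run the Euclidean algorithm on 117 and 76; the successive quotients are the partial quotients a_0, a_1, ... (each step inverts the fractional part left over by the previous one):
  117 = 1*76 + 41, so a_0 = 1.
  76 = 1*41 + 35, so a_1 = 1.
  41 = 1*35 + 6, so a_2 = 1.
  35 = 5*6 + 5, so a_3 = 5.
  6 = 1*5 + 1, so a_4 = 1.
  5 = 5*1 + 0, so a_5 = 5.
The remainder reaches 0 after 6 divisions, so the expansion has 6 partial quotients, read off in order.

[1; 1, 1, 5, 1, 5]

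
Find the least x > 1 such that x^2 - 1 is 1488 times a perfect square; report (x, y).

(x, y) = (12151, 315)

First expand sqrt(1488) as a continued fraction. With x_i = (sqrt(1488) + m_i)/d_i and (m_0, d_0) = (0, 1): a_0 = floor(sqrt(1488)) = 38, since 38^2 = 1444 <= 1488 < 1521 = 39^2.
Iterate m_{i+1} = d_i*a_i - m_i, d_{i+1} = (1488 - m_{i+1}^2)/d_i, a_{i+1} = floor((a_0 + m_{i+1})/d_{i+1}):
  m_1 = 1*38 - 0 = 38, d_1 = (1488 - 38^2)/1 = 44/1 = 44, a_1 = floor((38 + 38)/44) = 1.
  m_2 = 44*1 - 38 = 6, d_2 = (1488 - 6^2)/44 = 1452/44 = 33, a_2 = floor((38 + 6)/33) = 1.
  m_3 = 33*1 - 6 = 27, d_3 = (1488 - 27^2)/33 = 759/33 = 23, a_3 = floor((38 + 27)/23) = 2.
  m_4 = 23*2 - 27 = 19, d_4 = (1488 - 19^2)/23 = 1127/23 = 49, a_4 = floor((38 + 19)/49) = 1.
  m_5 = 49*1 - 19 = 30, d_5 = (1488 - 30^2)/49 = 588/49 = 12, a_5 = floor((38 + 30)/12) = 5.
  m_6 = 12*5 - 30 = 30, d_6 = (1488 - 30^2)/12 = 588/12 = 49, a_6 = floor((38 + 30)/49) = 1.
  m_7 = 49*1 - 30 = 19, d_7 = (1488 - 19^2)/49 = 1127/49 = 23, a_7 = floor((38 + 19)/23) = 2.
  m_8 = 23*2 - 19 = 27, d_8 = (1488 - 27^2)/23 = 759/23 = 33, a_8 = floor((38 + 27)/33) = 1.
  m_9 = 33*1 - 27 = 6, d_9 = (1488 - 6^2)/33 = 1452/33 = 44, a_9 = floor((38 + 6)/44) = 1.
  m_10 = 44*1 - 6 = 38, d_10 = (1488 - 38^2)/44 = 44/44 = 1, a_10 = floor((38 + 38)/1) = 76.
  m_11 = 1*76 - 38 = 38, d_11 = (1488 - 38^2)/1 = 44/1 = 44: (m_11, d_11) = (m_1, d_1) = (38, 44), so from here the quotients repeat a_1, ..., a_10; the period length is 10.
So sqrt(1488) = [38; (1, 1, 2, 1, 5, 1, 2, 1, 1, 76)] with period length k = 10.
k is even, so the fundamental solution of x^2 - 1488y^2 = 1 is (p_{k-1}, q_{k-1}) = (p_9, q_9); compute convergents through index 9.
Convergents (p_i = a_i*p_{i-1} + p_{i-2}, q_i = a_i*q_{i-1} + q_{i-2} with p_{-2}=0, p_{-1}=1, q_{-2}=1, q_{-1}=0):
  i=0: a_0=38, p_0 = 38*1 + 0 = 38, q_0 = 38*0 + 1 = 1.
  i=1: a_1=1, p_1 = 1*38 + 1 = 39, q_1 = 1*1 + 0 = 1.
  i=2: a_2=1, p_2 = 1*39 + 38 = 77, q_2 = 1*1 + 1 = 2.
  i=3: a_3=2, p_3 = 2*77 + 39 = 193, q_3 = 2*2 + 1 = 5.
  i=4: a_4=1, p_4 = 1*193 + 77 = 270, q_4 = 1*5 + 2 = 7.
  i=5: a_5=5, p_5 = 5*270 + 193 = 1543, q_5 = 5*7 + 5 = 40.
  i=6: a_6=1, p_6 = 1*1543 + 270 = 1813, q_6 = 1*40 + 7 = 47.
  i=7: a_7=2, p_7 = 2*1813 + 1543 = 5169, q_7 = 2*47 + 40 = 134.
  i=8: a_8=1, p_8 = 1*5169 + 1813 = 6982, q_8 = 1*134 + 47 = 181.
  i=9: a_9=1, p_9 = 1*6982 + 5169 = 12151, q_9 = 1*181 + 134 = 315.
Check: 12151^2 - 1488*315^2 = 147646801 - 147646800 = 1, so (x, y) = (12151, 315) solves the equation, and by the theorem it is the least positive solution.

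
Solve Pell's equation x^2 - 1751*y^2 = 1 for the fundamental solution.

(x, y) = (34815, 832)

First expand sqrt(1751) as a continued fraction. With x_i = (sqrt(1751) + m_i)/d_i and (m_0, d_0) = (0, 1): a_0 = floor(sqrt(1751)) = 41, since 41^2 = 1681 <= 1751 < 1764 = 42^2.
Iterate m_{i+1} = d_i*a_i - m_i, d_{i+1} = (1751 - m_{i+1}^2)/d_i, a_{i+1} = floor((a_0 + m_{i+1})/d_{i+1}):
  m_1 = 1*41 - 0 = 41, d_1 = (1751 - 41^2)/1 = 70/1 = 70, a_1 = floor((41 + 41)/70) = 1.
  m_2 = 70*1 - 41 = 29, d_2 = (1751 - 29^2)/70 = 910/70 = 13, a_2 = floor((41 + 29)/13) = 5.
  m_3 = 13*5 - 29 = 36, d_3 = (1751 - 36^2)/13 = 455/13 = 35, a_3 = floor((41 + 36)/35) = 2.
  m_4 = 35*2 - 36 = 34, d_4 = (1751 - 34^2)/35 = 595/35 = 17, a_4 = floor((41 + 34)/17) = 4.
  m_5 = 17*4 - 34 = 34, d_5 = (1751 - 34^2)/17 = 595/17 = 35, a_5 = floor((41 + 34)/35) = 2.
  m_6 = 35*2 - 34 = 36, d_6 = (1751 - 36^2)/35 = 455/35 = 13, a_6 = floor((41 + 36)/13) = 5.
  m_7 = 13*5 - 36 = 29, d_7 = (1751 - 29^2)/13 = 910/13 = 70, a_7 = floor((41 + 29)/70) = 1.
  m_8 = 70*1 - 29 = 41, d_8 = (1751 - 41^2)/70 = 70/70 = 1, a_8 = floor((41 + 41)/1) = 82.
  m_9 = 1*82 - 41 = 41, d_9 = (1751 - 41^2)/1 = 70/1 = 70: (m_9, d_9) = (m_1, d_1) = (41, 70), so from here the quotients repeat a_1, ..., a_8; the period length is 8.
So sqrt(1751) = [41; (1, 5, 2, 4, 2, 5, 1, 82)] with period length k = 8.
k is even, so the fundamental solution of x^2 - 1751y^2 = 1 is (p_{k-1}, q_{k-1}) = (p_7, q_7); compute convergents through index 7.
Convergents (p_i = a_i*p_{i-1} + p_{i-2}, q_i = a_i*q_{i-1} + q_{i-2} with p_{-2}=0, p_{-1}=1, q_{-2}=1, q_{-1}=0):
  i=0: a_0=41, p_0 = 41*1 + 0 = 41, q_0 = 41*0 + 1 = 1.
  i=1: a_1=1, p_1 = 1*41 + 1 = 42, q_1 = 1*1 + 0 = 1.
  i=2: a_2=5, p_2 = 5*42 + 41 = 251, q_2 = 5*1 + 1 = 6.
  i=3: a_3=2, p_3 = 2*251 + 42 = 544, q_3 = 2*6 + 1 = 13.
  i=4: a_4=4, p_4 = 4*544 + 251 = 2427, q_4 = 4*13 + 6 = 58.
  i=5: a_5=2, p_5 = 2*2427 + 544 = 5398, q_5 = 2*58 + 13 = 129.
  i=6: a_6=5, p_6 = 5*5398 + 2427 = 29417, q_6 = 5*129 + 58 = 703.
  i=7: a_7=1, p_7 = 1*29417 + 5398 = 34815, q_7 = 1*703 + 129 = 832.
Check: 34815^2 - 1751*832^2 = 1212084225 - 1212084224 = 1, so (x, y) = (34815, 832) solves the equation, and by the theorem it is the least positive solution.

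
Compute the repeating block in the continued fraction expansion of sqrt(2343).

[48; (2, 2, 8, 2, 2, 96)]

Write x_i = (sqrt(2343) + m_i)/d_i with (m_0, d_0) = (0, 1). a_0 = floor(sqrt(2343)) = 48, since 48^2 = 2304 <= 2343 < 2401 = 49^2.
Iterate m_{i+1} = d_i*a_i - m_i, d_{i+1} = (2343 - m_{i+1}^2)/d_i, a_{i+1} = floor((a_0 + m_{i+1})/d_{i+1}):
  m_1 = 1*48 - 0 = 48, d_1 = (2343 - 48^2)/1 = 39/1 = 39, a_1 = floor((48 + 48)/39) = 2.
  m_2 = 39*2 - 48 = 30, d_2 = (2343 - 30^2)/39 = 1443/39 = 37, a_2 = floor((48 + 30)/37) = 2.
  m_3 = 37*2 - 30 = 44, d_3 = (2343 - 44^2)/37 = 407/37 = 11, a_3 = floor((48 + 44)/11) = 8.
  m_4 = 11*8 - 44 = 44, d_4 = (2343 - 44^2)/11 = 407/11 = 37, a_4 = floor((48 + 44)/37) = 2.
  m_5 = 37*2 - 44 = 30, d_5 = (2343 - 30^2)/37 = 1443/37 = 39, a_5 = floor((48 + 30)/39) = 2.
  m_6 = 39*2 - 30 = 48, d_6 = (2343 - 48^2)/39 = 39/39 = 1, a_6 = floor((48 + 48)/1) = 96.
  m_7 = 1*96 - 48 = 48, d_7 = (2343 - 48^2)/1 = 39/1 = 39: (m_7, d_7) = (m_1, d_1) = (48, 39), so from here the quotients repeat a_1, ..., a_6; the period length is 6.
Hence the expansion of sqrt(2343) is a_0 = 48 followed by the repeating block 2, 2, 8, 2, 2, 96 (period 6).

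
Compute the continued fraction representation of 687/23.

Run the Euclidean algorithm on 687 and 23; the successive quotients are the partial quotients a_0, a_1, ... (each step inverts the fractional part left over by the previous one):
  687 = 29*23 + 20, so a_0 = 29.
  23 = 1*20 + 3, so a_1 = 1.
  20 = 6*3 + 2, so a_2 = 6.
  3 = 1*2 + 1, so a_3 = 1.
  2 = 2*1 + 0, so a_4 = 2.
The remainder reaches 0 after 5 divisions, so the expansion has 5 partial quotients, read off in order.

[29; 1, 6, 1, 2]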